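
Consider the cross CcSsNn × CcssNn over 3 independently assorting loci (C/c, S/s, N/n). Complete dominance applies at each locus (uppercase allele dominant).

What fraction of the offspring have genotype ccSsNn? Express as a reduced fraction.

CcSsNn gametes: CSN×1, CSn×1, CsN×1, Csn×1, cSN×1, cSn×1, csN×1, csn×1
CcssNn gametes: CsN×2, Csn×2, csN×2, csn×2
CcSsNn×CcssNn grid (8·8=64): CCSsNN=2 CCSsNn=4 CCSsnn=2 CCssNN=2 CCssNn=4 CCssnn=2 CcSsNN=4 CcSsNn=8 CcSsnn=4 CcssNN=4 CcssNn=8 Ccssnn=4 ccSsNN=2 ccSsNn=4 ccSsnn=2 ccssNN=2 ccssNn=4 ccssnn=2
ccSsNn hits 4/64; gcd=4; 4÷4/64÷4 = 1/16

P(ccSsNn) = 1/16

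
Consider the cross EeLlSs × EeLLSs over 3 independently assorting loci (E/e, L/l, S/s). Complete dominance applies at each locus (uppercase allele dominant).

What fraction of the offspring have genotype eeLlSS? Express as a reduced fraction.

P(eeLlSS) = 1/32

EeLlSs gametes: ELS×1, ELs×1, ElS×1, Els×1, eLS×1, eLs×1, elS×1, els×1
EeLLSs gametes: ELS×2, ELs×2, eLS×2, eLs×2
EeLlSs×EeLLSs grid (8·8=64): EELLSS=2 EELLSs=4 EELLss=2 EELlSS=2 EELlSs=4 EELlss=2 EeLLSS=4 EeLLSs=8 EeLLss=4 EeLlSS=4 EeLlSs=8 EeLlss=4 eeLLSS=2 eeLLSs=4 eeLLss=2 eeLlSS=2 eeLlSs=4 eeLlss=2
eeLlSS hits 2/64; gcd=2; 2÷2/64÷2 = 1/32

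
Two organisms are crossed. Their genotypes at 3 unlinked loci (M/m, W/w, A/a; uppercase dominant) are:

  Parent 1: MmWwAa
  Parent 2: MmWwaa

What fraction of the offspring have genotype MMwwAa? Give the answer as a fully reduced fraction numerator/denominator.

P(MMwwAa) = 1/32

MmWwAa gametes: MWA×1, MWa×1, MwA×1, Mwa×1, mWA×1, mWa×1, mwA×1, mwa×1
MmWwaa gametes: MWa×2, Mwa×2, mWa×2, mwa×2
MmWwAa×MmWwaa grid (8·8=64): MMWWAa=2 MMWWaa=2 MMWwAa=4 MMWwaa=4 MMwwAa=2 MMwwaa=2 MmWWAa=4 MmWWaa=4 MmWwAa=8 MmWwaa=8 MmwwAa=4 Mmwwaa=4 mmWWAa=2 mmWWaa=2 mmWwAa=4 mmWwaa=4 mmwwAa=2 mmwwaa=2
MMwwAa hits 2/64; gcd=2; 2÷2/64÷2 = 1/32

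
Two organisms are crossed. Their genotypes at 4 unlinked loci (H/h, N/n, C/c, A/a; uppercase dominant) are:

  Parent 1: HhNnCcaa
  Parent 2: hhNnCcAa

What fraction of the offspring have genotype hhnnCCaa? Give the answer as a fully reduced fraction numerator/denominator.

HhNnCcaa gametes: HNCa×2, HNca×2, HnCa×2, Hnca×2, hNCa×2, hNca×2, hnCa×2, hnca×2
hhNnCcAa gametes: hNCA×2, hNCa×2, hNcA×2, hNca×2, hnCA×2, hnCa×2, hncA×2, hnca×2
HhNnCcaa×hhNnCcAa grid (16·16=256): HhNNCCAa=4 HhNNCCaa=4 HhNNCcAa=8 HhNNCcaa=8 HhNNccAa=4 HhNNccaa=4 HhNnCCAa=8 HhNnCCaa=8 HhNnCcAa=16 HhNnCcaa=16 HhNnccAa=8 HhNnccaa=8 HhnnCCAa=4 HhnnCCaa=4 HhnnCcAa=8 HhnnCcaa=8 HhnnccAa=4 Hhnnccaa=4 hhNNCCAa=4 hhNNCCaa=4 hhNNCcAa=8 hhNNCcaa=8 hhNNccAa=4 hhNNccaa=4 hhNnCCAa=8 hhNnCCaa=8 hhNnCcAa=16 hhNnCcaa=16 hhNnccAa=8 hhNnccaa=8 hhnnCCAa=4 hhnnCCaa=4 hhnnCcAa=8 hhnnCcaa=8 hhnnccAa=4 hhnnccaa=4
hhnnCCaa hits 4/256; gcd=4; 4÷4/256÷4 = 1/64

P(hhnnCCaa) = 1/64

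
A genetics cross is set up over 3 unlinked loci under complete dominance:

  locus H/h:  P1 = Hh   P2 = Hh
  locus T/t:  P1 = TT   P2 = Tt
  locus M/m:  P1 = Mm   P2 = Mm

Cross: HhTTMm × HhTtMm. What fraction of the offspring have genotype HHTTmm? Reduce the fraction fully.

P(HHTTmm) = 1/32

HhTTMm gametes: HTM×2, HTm×2, hTM×2, hTm×2
HhTtMm gametes: HTM×1, HTm×1, HtM×1, Htm×1, hTM×1, hTm×1, htM×1, htm×1
HhTTMm×HhTtMm grid (8·8=64): HHTTMM=2 HHTTMm=4 HHTTmm=2 HHTtMM=2 HHTtMm=4 HHTtmm=2 HhTTMM=4 HhTTMm=8 HhTTmm=4 HhTtMM=4 HhTtMm=8 HhTtmm=4 hhTTMM=2 hhTTMm=4 hhTTmm=2 hhTtMM=2 hhTtMm=4 hhTtmm=2
HHTTmm hits 2/64; gcd=2; 2÷2/64÷2 = 1/32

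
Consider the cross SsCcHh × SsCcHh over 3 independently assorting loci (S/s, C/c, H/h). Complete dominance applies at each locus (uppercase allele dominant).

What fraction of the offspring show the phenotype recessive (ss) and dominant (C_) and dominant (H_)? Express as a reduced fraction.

P(ss C_ H_) = 9/64

SsCcHh gametes: SCH×1, SCh×1, ScH×1, Sch×1, sCH×1, sCh×1, scH×1, sch×1
SsCcHh gametes: SCH×1, SCh×1, ScH×1, Sch×1, sCH×1, sCh×1, scH×1, sch×1
SsCcHh×SsCcHh grid (8·8=64): SSCCHH=1 SSCCHh=2 SSCChh=1 SSCcHH=2 SSCcHh=4 SSCchh=2 SSccHH=1 SSccHh=2 SScchh=1 SsCCHH=2 SsCCHh=4 SsCChh=2 SsCcHH=4 SsCcHh=8 SsCchh=4 SsccHH=2 SsccHh=4 Sscchh=2 ssCCHH=1 ssCCHh=2 ssCChh=1 ssCcHH=2 ssCcHh=4 ssCchh=2 ssccHH=1 ssccHh=2 sscchh=1
ss C_ H_ hits 9/64; gcd=1; 9÷1/64÷1 = 9/64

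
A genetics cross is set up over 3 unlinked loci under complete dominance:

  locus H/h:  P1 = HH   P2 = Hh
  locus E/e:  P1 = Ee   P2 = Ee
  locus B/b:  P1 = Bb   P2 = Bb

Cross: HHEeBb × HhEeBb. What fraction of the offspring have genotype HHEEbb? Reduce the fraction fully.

HHEeBb gametes: HEB×2, HEb×2, HeB×2, Heb×2
HhEeBb gametes: HEB×1, HEb×1, HeB×1, Heb×1, hEB×1, hEb×1, heB×1, heb×1
HHEeBb×HhEeBb grid (8·8=64): HHEEBB=2 HHEEBb=4 HHEEbb=2 HHEeBB=4 HHEeBb=8 HHEebb=4 HHeeBB=2 HHeeBb=4 HHeebb=2 HhEEBB=2 HhEEBb=4 HhEEbb=2 HhEeBB=4 HhEeBb=8 HhEebb=4 HheeBB=2 HheeBb=4 Hheebb=2
HHEEbb hits 2/64; gcd=2; 2÷2/64÷2 = 1/32

P(HHEEbb) = 1/32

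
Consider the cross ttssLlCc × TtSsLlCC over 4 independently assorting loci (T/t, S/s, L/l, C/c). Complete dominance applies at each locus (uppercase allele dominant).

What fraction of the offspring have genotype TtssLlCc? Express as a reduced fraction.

ttssLlCc gametes: tsLC×4, tsLc×4, tslC×4, tslc×4
TtSsLlCC gametes: TSLC×2, TSlC×2, TsLC×2, TslC×2, tSLC×2, tSlC×2, tsLC×2, tslC×2
ttssLlCc×TtSsLlCC grid (16·16=256): TtSsLLCC=8 TtSsLLCc=8 TtSsLlCC=16 TtSsLlCc=16 TtSsllCC=8 TtSsllCc=8 TtssLLCC=8 TtssLLCc=8 TtssLlCC=16 TtssLlCc=16 TtssllCC=8 TtssllCc=8 ttSsLLCC=8 ttSsLLCc=8 ttSsLlCC=16 ttSsLlCc=16 ttSsllCC=8 ttSsllCc=8 ttssLLCC=8 ttssLLCc=8 ttssLlCC=16 ttssLlCc=16 ttssllCC=8 ttssllCc=8
TtssLlCc hits 16/256; gcd=16; 16÷16/256÷16 = 1/16

P(TtssLlCc) = 1/16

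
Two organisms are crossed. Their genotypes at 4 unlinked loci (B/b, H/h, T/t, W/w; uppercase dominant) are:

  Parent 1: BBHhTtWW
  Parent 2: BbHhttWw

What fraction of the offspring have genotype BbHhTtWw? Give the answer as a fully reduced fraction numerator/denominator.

P(BbHhTtWw) = 1/16

BBHhTtWW gametes: BHTW×4, BHtW×4, BhTW×4, BhtW×4
BbHhttWw gametes: BHtW×2, BHtw×2, BhtW×2, Bhtw×2, bHtW×2, bHtw×2, bhtW×2, bhtw×2
BBHhTtWW×BbHhttWw grid (16·16=256): BBHHTtWW=8 BBHHTtWw=8 BBHHttWW=8 BBHHttWw=8 BBHhTtWW=16 BBHhTtWw=16 BBHhttWW=16 BBHhttWw=16 BBhhTtWW=8 BBhhTtWw=8 BBhhttWW=8 BBhhttWw=8 BbHHTtWW=8 BbHHTtWw=8 BbHHttWW=8 BbHHttWw=8 BbHhTtWW=16 BbHhTtWw=16 BbHhttWW=16 BbHhttWw=16 BbhhTtWW=8 BbhhTtWw=8 BbhhttWW=8 BbhhttWw=8
BbHhTtWw hits 16/256; gcd=16; 16÷16/256÷16 = 1/16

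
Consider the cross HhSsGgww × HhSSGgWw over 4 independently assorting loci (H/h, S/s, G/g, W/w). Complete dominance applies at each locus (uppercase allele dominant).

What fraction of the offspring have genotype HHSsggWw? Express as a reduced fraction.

HhSsGgww gametes: HSGw×2, HSgw×2, HsGw×2, Hsgw×2, hSGw×2, hSgw×2, hsGw×2, hsgw×2
HhSSGgWw gametes: HSGW×2, HSGw×2, HSgW×2, HSgw×2, hSGW×2, hSGw×2, hSgW×2, hSgw×2
HhSsGgww×HhSSGgWw grid (16·16=256): HHSSGGWw=4 HHSSGGww=4 HHSSGgWw=8 HHSSGgww=8 HHSSggWw=4 HHSSggww=4 HHSsGGWw=4 HHSsGGww=4 HHSsGgWw=8 HHSsGgww=8 HHSsggWw=4 HHSsggww=4 HhSSGGWw=8 HhSSGGww=8 HhSSGgWw=16 HhSSGgww=16 HhSSggWw=8 HhSSggww=8 HhSsGGWw=8 HhSsGGww=8 HhSsGgWw=16 HhSsGgww=16 HhSsggWw=8 HhSsggww=8 hhSSGGWw=4 hhSSGGww=4 hhSSGgWw=8 hhSSGgww=8 hhSSggWw=4 hhSSggww=4 hhSsGGWw=4 hhSsGGww=4 hhSsGgWw=8 hhSsGgww=8 hhSsggWw=4 hhSsggww=4
HHSsggWw hits 4/256; gcd=4; 4÷4/256÷4 = 1/64

P(HHSsggWw) = 1/64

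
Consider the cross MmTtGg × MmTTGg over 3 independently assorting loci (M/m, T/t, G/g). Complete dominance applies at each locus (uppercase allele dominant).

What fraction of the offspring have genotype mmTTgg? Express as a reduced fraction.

MmTtGg gametes: MTG×1, MTg×1, MtG×1, Mtg×1, mTG×1, mTg×1, mtG×1, mtg×1
MmTTGg gametes: MTG×2, MTg×2, mTG×2, mTg×2
MmTtGg×MmTTGg grid (8·8=64): MMTTGG=2 MMTTGg=4 MMTTgg=2 MMTtGG=2 MMTtGg=4 MMTtgg=2 MmTTGG=4 MmTTGg=8 MmTTgg=4 MmTtGG=4 MmTtGg=8 MmTtgg=4 mmTTGG=2 mmTTGg=4 mmTTgg=2 mmTtGG=2 mmTtGg=4 mmTtgg=2
mmTTgg hits 2/64; gcd=2; 2÷2/64÷2 = 1/32

P(mmTTgg) = 1/32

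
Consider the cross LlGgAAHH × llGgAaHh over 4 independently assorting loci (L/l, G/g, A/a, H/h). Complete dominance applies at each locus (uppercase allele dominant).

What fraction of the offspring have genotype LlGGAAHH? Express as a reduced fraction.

LlGgAAHH gametes: LGAH×4, LgAH×4, lGAH×4, lgAH×4
llGgAaHh gametes: lGAH×2, lGAh×2, lGaH×2, lGah×2, lgAH×2, lgAh×2, lgaH×2, lgah×2
LlGgAAHH×llGgAaHh grid (16·16=256): LlGGAAHH=8 LlGGAAHh=8 LlGGAaHH=8 LlGGAaHh=8 LlGgAAHH=16 LlGgAAHh=16 LlGgAaHH=16 LlGgAaHh=16 LlggAAHH=8 LlggAAHh=8 LlggAaHH=8 LlggAaHh=8 llGGAAHH=8 llGGAAHh=8 llGGAaHH=8 llGGAaHh=8 llGgAAHH=16 llGgAAHh=16 llGgAaHH=16 llGgAaHh=16 llggAAHH=8 llggAAHh=8 llggAaHH=8 llggAaHh=8
LlGGAAHH hits 8/256; gcd=8; 8÷8/256÷8 = 1/32

P(LlGGAAHH) = 1/32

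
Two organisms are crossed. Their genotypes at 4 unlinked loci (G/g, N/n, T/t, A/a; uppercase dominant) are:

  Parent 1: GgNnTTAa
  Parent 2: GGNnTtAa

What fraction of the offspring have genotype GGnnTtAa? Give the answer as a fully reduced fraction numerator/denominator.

P(GGnnTtAa) = 1/32

GgNnTTAa gametes: GNTA×2, GNTa×2, GnTA×2, GnTa×2, gNTA×2, gNTa×2, gnTA×2, gnTa×2
GGNnTtAa gametes: GNTA×2, GNTa×2, GNtA×2, GNta×2, GnTA×2, GnTa×2, GntA×2, Gnta×2
GgNnTTAa×GGNnTtAa grid (16·16=256): GGNNTTAA=4 GGNNTTAa=8 GGNNTTaa=4 GGNNTtAA=4 GGNNTtAa=8 GGNNTtaa=4 GGNnTTAA=8 GGNnTTAa=16 GGNnTTaa=8 GGNnTtAA=8 GGNnTtAa=16 GGNnTtaa=8 GGnnTTAA=4 GGnnTTAa=8 GGnnTTaa=4 GGnnTtAA=4 GGnnTtAa=8 GGnnTtaa=4 GgNNTTAA=4 GgNNTTAa=8 GgNNTTaa=4 GgNNTtAA=4 GgNNTtAa=8 GgNNTtaa=4 GgNnTTAA=8 GgNnTTAa=16 GgNnTTaa=8 GgNnTtAA=8 GgNnTtAa=16 GgNnTtaa=8 GgnnTTAA=4 GgnnTTAa=8 GgnnTTaa=4 GgnnTtAA=4 GgnnTtAa=8 GgnnTtaa=4
GGnnTtAa hits 8/256; gcd=8; 8÷8/256÷8 = 1/32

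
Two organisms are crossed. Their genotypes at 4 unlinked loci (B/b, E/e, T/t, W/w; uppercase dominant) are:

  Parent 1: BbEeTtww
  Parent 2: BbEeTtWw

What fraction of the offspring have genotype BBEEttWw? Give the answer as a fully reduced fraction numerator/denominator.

BbEeTtww gametes: BETw×2, BEtw×2, BeTw×2, Betw×2, bETw×2, bEtw×2, beTw×2, betw×2
BbEeTtWw gametes: BETW×1, BETw×1, BEtW×1, BEtw×1, BeTW×1, BeTw×1, BetW×1, Betw×1, bETW×1, bETw×1, bEtW×1, bEtw×1, beTW×1, beTw×1, betW×1, betw×1
BbEeTtww×BbEeTtWw grid (16·16=256): BBEETTWw=2 BBEETTww=2 BBEETtWw=4 BBEETtww=4 BBEEttWw=2 BBEEttww=2 BBEeTTWw=4 BBEeTTww=4 BBEeTtWw=8 BBEeTtww=8 BBEettWw=4 BBEettww=4 BBeeTTWw=2 BBeeTTww=2 BBeeTtWw=4 BBeeTtww=4 BBeettWw=2 BBeettww=2 BbEETTWw=4 BbEETTww=4 BbEETtWw=8 BbEETtww=8 BbEEttWw=4 BbEEttww=4 BbEeTTWw=8 BbEeTTww=8 BbEeTtWw=16 BbEeTtww=16 BbEettWw=8 BbEettww=8 BbeeTTWw=4 BbeeTTww=4 BbeeTtWw=8 BbeeTtww=8 BbeettWw=4 Bbeettww=4 bbEETTWw=2 bbEETTww=2 bbEETtWw=4 bbEETtww=4 bbEEttWw=2 bbEEttww=2 bbEeTTWw=4 bbEeTTww=4 bbEeTtWw=8 bbEeTtww=8 bbEettWw=4 bbEettww=4 bbeeTTWw=2 bbeeTTww=2 bbeeTtWw=4 bbeeTtww=4 bbeettWw=2 bbeettww=2
BBEEttWw hits 2/256; gcd=2; 2÷2/256÷2 = 1/128

P(BBEEttWw) = 1/128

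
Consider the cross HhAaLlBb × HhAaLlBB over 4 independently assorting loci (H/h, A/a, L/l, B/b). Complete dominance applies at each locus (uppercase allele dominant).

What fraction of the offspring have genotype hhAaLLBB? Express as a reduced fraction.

P(hhAaLLBB) = 1/64

HhAaLlBb gametes: HALB×1, HALb×1, HAlB×1, HAlb×1, HaLB×1, HaLb×1, HalB×1, Halb×1, hALB×1, hALb×1, hAlB×1, hAlb×1, haLB×1, haLb×1, halB×1, halb×1
HhAaLlBB gametes: HALB×2, HAlB×2, HaLB×2, HalB×2, hALB×2, hAlB×2, haLB×2, halB×2
HhAaLlBb×HhAaLlBB grid (16·16=256): HHAALLBB=2 HHAALLBb=2 HHAALlBB=4 HHAALlBb=4 HHAAllBB=2 HHAAllBb=2 HHAaLLBB=4 HHAaLLBb=4 HHAaLlBB=8 HHAaLlBb=8 HHAallBB=4 HHAallBb=4 HHaaLLBB=2 HHaaLLBb=2 HHaaLlBB=4 HHaaLlBb=4 HHaallBB=2 HHaallBb=2 HhAALLBB=4 HhAALLBb=4 HhAALlBB=8 HhAALlBb=8 HhAAllBB=4 HhAAllBb=4 HhAaLLBB=8 HhAaLLBb=8 HhAaLlBB=16 HhAaLlBb=16 HhAallBB=8 HhAallBb=8 HhaaLLBB=4 HhaaLLBb=4 HhaaLlBB=8 HhaaLlBb=8 HhaallBB=4 HhaallBb=4 hhAALLBB=2 hhAALLBb=2 hhAALlBB=4 hhAALlBb=4 hhAAllBB=2 hhAAllBb=2 hhAaLLBB=4 hhAaLLBb=4 hhAaLlBB=8 hhAaLlBb=8 hhAallBB=4 hhAallBb=4 hhaaLLBB=2 hhaaLLBb=2 hhaaLlBB=4 hhaaLlBb=4 hhaallBB=2 hhaallBb=2
hhAaLLBB hits 4/256; gcd=4; 4÷4/256÷4 = 1/64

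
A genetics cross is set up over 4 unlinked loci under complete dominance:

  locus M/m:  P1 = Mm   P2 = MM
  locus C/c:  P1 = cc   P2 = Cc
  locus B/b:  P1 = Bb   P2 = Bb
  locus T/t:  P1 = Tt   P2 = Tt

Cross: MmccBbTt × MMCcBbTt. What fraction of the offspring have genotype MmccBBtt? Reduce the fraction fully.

MmccBbTt gametes: McBT×2, McBt×2, McbT×2, Mcbt×2, mcBT×2, mcBt×2, mcbT×2, mcbt×2
MMCcBbTt gametes: MCBT×2, MCBt×2, MCbT×2, MCbt×2, McBT×2, McBt×2, McbT×2, Mcbt×2
MmccBbTt×MMCcBbTt grid (16·16=256): MMCcBBTT=4 MMCcBBTt=8 MMCcBBtt=4 MMCcBbTT=8 MMCcBbTt=16 MMCcBbtt=8 MMCcbbTT=4 MMCcbbTt=8 MMCcbbtt=4 MMccBBTT=4 MMccBBTt=8 MMccBBtt=4 MMccBbTT=8 MMccBbTt=16 MMccBbtt=8 MMccbbTT=4 MMccbbTt=8 MMccbbtt=4 MmCcBBTT=4 MmCcBBTt=8 MmCcBBtt=4 MmCcBbTT=8 MmCcBbTt=16 MmCcBbtt=8 MmCcbbTT=4 MmCcbbTt=8 MmCcbbtt=4 MmccBBTT=4 MmccBBTt=8 MmccBBtt=4 MmccBbTT=8 MmccBbTt=16 MmccBbtt=8 MmccbbTT=4 MmccbbTt=8 Mmccbbtt=4
MmccBBtt hits 4/256; gcd=4; 4÷4/256÷4 = 1/64

P(MmccBBtt) = 1/64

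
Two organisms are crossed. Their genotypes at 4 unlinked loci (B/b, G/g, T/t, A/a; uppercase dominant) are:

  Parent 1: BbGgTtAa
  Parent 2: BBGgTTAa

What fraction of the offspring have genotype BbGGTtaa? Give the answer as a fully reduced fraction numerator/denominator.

BbGgTtAa gametes: BGTA×1, BGTa×1, BGtA×1, BGta×1, BgTA×1, BgTa×1, BgtA×1, Bgta×1, bGTA×1, bGTa×1, bGtA×1, bGta×1, bgTA×1, bgTa×1, bgtA×1, bgta×1
BBGgTTAa gametes: BGTA×4, BGTa×4, BgTA×4, BgTa×4
BbGgTtAa×BBGgTTAa grid (16·16=256): BBGGTTAA=4 BBGGTTAa=8 BBGGTTaa=4 BBGGTtAA=4 BBGGTtAa=8 BBGGTtaa=4 BBGgTTAA=8 BBGgTTAa=16 BBGgTTaa=8 BBGgTtAA=8 BBGgTtAa=16 BBGgTtaa=8 BBggTTAA=4 BBggTTAa=8 BBggTTaa=4 BBggTtAA=4 BBggTtAa=8 BBggTtaa=4 BbGGTTAA=4 BbGGTTAa=8 BbGGTTaa=4 BbGGTtAA=4 BbGGTtAa=8 BbGGTtaa=4 BbGgTTAA=8 BbGgTTAa=16 BbGgTTaa=8 BbGgTtAA=8 BbGgTtAa=16 BbGgTtaa=8 BbggTTAA=4 BbggTTAa=8 BbggTTaa=4 BbggTtAA=4 BbggTtAa=8 BbggTtaa=4
BbGGTtaa hits 4/256; gcd=4; 4÷4/256÷4 = 1/64

P(BbGGTtaa) = 1/64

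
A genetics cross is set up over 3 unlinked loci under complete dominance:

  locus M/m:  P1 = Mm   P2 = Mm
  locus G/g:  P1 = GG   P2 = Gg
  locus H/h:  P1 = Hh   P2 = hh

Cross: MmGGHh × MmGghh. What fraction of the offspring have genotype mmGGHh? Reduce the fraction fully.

MmGGHh gametes: MGH×2, MGh×2, mGH×2, mGh×2
MmGghh gametes: MGh×2, Mgh×2, mGh×2, mgh×2
MmGGHh×MmGghh grid (8·8=64): MMGGHh=4 MMGGhh=4 MMGgHh=4 MMGghh=4 MmGGHh=8 MmGGhh=8 MmGgHh=8 MmGghh=8 mmGGHh=4 mmGGhh=4 mmGgHh=4 mmGghh=4
mmGGHh hits 4/64; gcd=4; 4÷4/64÷4 = 1/16

P(mmGGHh) = 1/16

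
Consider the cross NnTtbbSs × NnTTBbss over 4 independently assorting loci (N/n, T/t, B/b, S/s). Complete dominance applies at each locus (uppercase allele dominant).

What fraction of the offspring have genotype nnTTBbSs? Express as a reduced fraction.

NnTtbbSs gametes: NTbS×2, NTbs×2, NtbS×2, Ntbs×2, nTbS×2, nTbs×2, ntbS×2, ntbs×2
NnTTBbss gametes: NTBs×4, NTbs×4, nTBs×4, nTbs×4
NnTtbbSs×NnTTBbss grid (16·16=256): NNTTBbSs=8 NNTTBbss=8 NNTTbbSs=8 NNTTbbss=8 NNTtBbSs=8 NNTtBbss=8 NNTtbbSs=8 NNTtbbss=8 NnTTBbSs=16 NnTTBbss=16 NnTTbbSs=16 NnTTbbss=16 NnTtBbSs=16 NnTtBbss=16 NnTtbbSs=16 NnTtbbss=16 nnTTBbSs=8 nnTTBbss=8 nnTTbbSs=8 nnTTbbss=8 nnTtBbSs=8 nnTtBbss=8 nnTtbbSs=8 nnTtbbss=8
nnTTBbSs hits 8/256; gcd=8; 8÷8/256÷8 = 1/32

P(nnTTBbSs) = 1/32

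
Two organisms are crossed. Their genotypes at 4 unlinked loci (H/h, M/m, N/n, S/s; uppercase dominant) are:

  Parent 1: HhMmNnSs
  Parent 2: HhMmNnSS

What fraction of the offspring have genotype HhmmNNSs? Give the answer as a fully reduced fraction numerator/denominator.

P(HhmmNNSs) = 1/64

HhMmNnSs gametes: HMNS×1, HMNs×1, HMnS×1, HMns×1, HmNS×1, HmNs×1, HmnS×1, Hmns×1, hMNS×1, hMNs×1, hMnS×1, hMns×1, hmNS×1, hmNs×1, hmnS×1, hmns×1
HhMmNnSS gametes: HMNS×2, HMnS×2, HmNS×2, HmnS×2, hMNS×2, hMnS×2, hmNS×2, hmnS×2
HhMmNnSs×HhMmNnSS grid (16·16=256): HHMMNNSS=2 HHMMNNSs=2 HHMMNnSS=4 HHMMNnSs=4 HHMMnnSS=2 HHMMnnSs=2 HHMmNNSS=4 HHMmNNSs=4 HHMmNnSS=8 HHMmNnSs=8 HHMmnnSS=4 HHMmnnSs=4 HHmmNNSS=2 HHmmNNSs=2 HHmmNnSS=4 HHmmNnSs=4 HHmmnnSS=2 HHmmnnSs=2 HhMMNNSS=4 HhMMNNSs=4 HhMMNnSS=8 HhMMNnSs=8 HhMMnnSS=4 HhMMnnSs=4 HhMmNNSS=8 HhMmNNSs=8 HhMmNnSS=16 HhMmNnSs=16 HhMmnnSS=8 HhMmnnSs=8 HhmmNNSS=4 HhmmNNSs=4 HhmmNnSS=8 HhmmNnSs=8 HhmmnnSS=4 HhmmnnSs=4 hhMMNNSS=2 hhMMNNSs=2 hhMMNnSS=4 hhMMNnSs=4 hhMMnnSS=2 hhMMnnSs=2 hhMmNNSS=4 hhMmNNSs=4 hhMmNnSS=8 hhMmNnSs=8 hhMmnnSS=4 hhMmnnSs=4 hhmmNNSS=2 hhmmNNSs=2 hhmmNnSS=4 hhmmNnSs=4 hhmmnnSS=2 hhmmnnSs=2
HhmmNNSs hits 4/256; gcd=4; 4÷4/256÷4 = 1/64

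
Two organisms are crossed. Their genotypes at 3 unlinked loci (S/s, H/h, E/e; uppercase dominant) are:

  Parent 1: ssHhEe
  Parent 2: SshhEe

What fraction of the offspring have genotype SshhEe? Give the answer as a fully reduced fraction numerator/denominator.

P(SshhEe) = 1/8

ssHhEe gametes: sHE×2, sHe×2, shE×2, she×2
SshhEe gametes: ShE×2, She×2, shE×2, she×2
ssHhEe×SshhEe grid (8·8=64): SsHhEE=4 SsHhEe=8 SsHhee=4 SshhEE=4 SshhEe=8 Sshhee=4 ssHhEE=4 ssHhEe=8 ssHhee=4 sshhEE=4 sshhEe=8 sshhee=4
SshhEe hits 8/64; gcd=8; 8÷8/64÷8 = 1/8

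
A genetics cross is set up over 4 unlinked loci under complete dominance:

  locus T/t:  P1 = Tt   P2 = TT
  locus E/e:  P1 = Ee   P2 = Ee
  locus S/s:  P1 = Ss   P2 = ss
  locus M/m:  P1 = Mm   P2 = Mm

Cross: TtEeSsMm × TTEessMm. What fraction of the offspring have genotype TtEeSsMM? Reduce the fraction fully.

TtEeSsMm gametes: TESM×1, TESm×1, TEsM×1, TEsm×1, TeSM×1, TeSm×1, TesM×1, Tesm×1, tESM×1, tESm×1, tEsM×1, tEsm×1, teSM×1, teSm×1, tesM×1, tesm×1
TTEessMm gametes: TEsM×4, TEsm×4, TesM×4, Tesm×4
TtEeSsMm×TTEessMm grid (16·16=256): TTEESsMM=4 TTEESsMm=8 TTEESsmm=4 TTEEssMM=4 TTEEssMm=8 TTEEssmm=4 TTEeSsMM=8 TTEeSsMm=16 TTEeSsmm=8 TTEessMM=8 TTEessMm=16 TTEessmm=8 TTeeSsMM=4 TTeeSsMm=8 TTeeSsmm=4 TTeessMM=4 TTeessMm=8 TTeessmm=4 TtEESsMM=4 TtEESsMm=8 TtEESsmm=4 TtEEssMM=4 TtEEssMm=8 TtEEssmm=4 TtEeSsMM=8 TtEeSsMm=16 TtEeSsmm=8 TtEessMM=8 TtEessMm=16 TtEessmm=8 TteeSsMM=4 TteeSsMm=8 TteeSsmm=4 TteessMM=4 TteessMm=8 Tteessmm=4
TtEeSsMM hits 8/256; gcd=8; 8÷8/256÷8 = 1/32

P(TtEeSsMM) = 1/32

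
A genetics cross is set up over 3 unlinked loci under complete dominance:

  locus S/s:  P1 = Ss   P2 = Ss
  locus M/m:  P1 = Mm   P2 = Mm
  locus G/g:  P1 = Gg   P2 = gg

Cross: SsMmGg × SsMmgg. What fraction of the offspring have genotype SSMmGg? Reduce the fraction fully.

SsMmGg gametes: SMG×1, SMg×1, SmG×1, Smg×1, sMG×1, sMg×1, smG×1, smg×1
SsMmgg gametes: SMg×2, Smg×2, sMg×2, smg×2
SsMmGg×SsMmgg grid (8·8=64): SSMMGg=2 SSMMgg=2 SSMmGg=4 SSMmgg=4 SSmmGg=2 SSmmgg=2 SsMMGg=4 SsMMgg=4 SsMmGg=8 SsMmgg=8 SsmmGg=4 Ssmmgg=4 ssMMGg=2 ssMMgg=2 ssMmGg=4 ssMmgg=4 ssmmGg=2 ssmmgg=2
SSMmGg hits 4/64; gcd=4; 4÷4/64÷4 = 1/16

P(SSMmGg) = 1/16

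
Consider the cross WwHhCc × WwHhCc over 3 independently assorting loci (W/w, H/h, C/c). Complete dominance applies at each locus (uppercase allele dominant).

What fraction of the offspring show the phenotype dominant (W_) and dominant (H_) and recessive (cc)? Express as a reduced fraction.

WwHhCc gametes: WHC×1, WHc×1, WhC×1, Whc×1, wHC×1, wHc×1, whC×1, whc×1
WwHhCc gametes: WHC×1, WHc×1, WhC×1, Whc×1, wHC×1, wHc×1, whC×1, whc×1
WwHhCc×WwHhCc grid (8·8=64): WWHHCC=1 WWHHCc=2 WWHHcc=1 WWHhCC=2 WWHhCc=4 WWHhcc=2 WWhhCC=1 WWhhCc=2 WWhhcc=1 WwHHCC=2 WwHHCc=4 WwHHcc=2 WwHhCC=4 WwHhCc=8 WwHhcc=4 WwhhCC=2 WwhhCc=4 Wwhhcc=2 wwHHCC=1 wwHHCc=2 wwHHcc=1 wwHhCC=2 wwHhCc=4 wwHhcc=2 wwhhCC=1 wwhhCc=2 wwhhcc=1
W_ H_ cc hits 9/64; gcd=1; 9÷1/64÷1 = 9/64

P(W_ H_ cc) = 9/64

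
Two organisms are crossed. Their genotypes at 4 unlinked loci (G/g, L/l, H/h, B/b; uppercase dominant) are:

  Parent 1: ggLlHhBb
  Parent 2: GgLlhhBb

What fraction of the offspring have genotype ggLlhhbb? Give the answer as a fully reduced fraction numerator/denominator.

ggLlHhBb gametes: gLHB×2, gLHb×2, gLhB×2, gLhb×2, glHB×2, glHb×2, glhB×2, glhb×2
GgLlhhBb gametes: GLhB×2, GLhb×2, GlhB×2, Glhb×2, gLhB×2, gLhb×2, glhB×2, glhb×2
ggLlHhBb×GgLlhhBb grid (16·16=256): GgLLHhBB=4 GgLLHhBb=8 GgLLHhbb=4 GgLLhhBB=4 GgLLhhBb=8 GgLLhhbb=4 GgLlHhBB=8 GgLlHhBb=16 GgLlHhbb=8 GgLlhhBB=8 GgLlhhBb=16 GgLlhhbb=8 GgllHhBB=4 GgllHhBb=8 GgllHhbb=4 GgllhhBB=4 GgllhhBb=8 Ggllhhbb=4 ggLLHhBB=4 ggLLHhBb=8 ggLLHhbb=4 ggLLhhBB=4 ggLLhhBb=8 ggLLhhbb=4 ggLlHhBB=8 ggLlHhBb=16 ggLlHhbb=8 ggLlhhBB=8 ggLlhhBb=16 ggLlhhbb=8 ggllHhBB=4 ggllHhBb=8 ggllHhbb=4 ggllhhBB=4 ggllhhBb=8 ggllhhbb=4
ggLlhhbb hits 8/256; gcd=8; 8÷8/256÷8 = 1/32

P(ggLlhhbb) = 1/32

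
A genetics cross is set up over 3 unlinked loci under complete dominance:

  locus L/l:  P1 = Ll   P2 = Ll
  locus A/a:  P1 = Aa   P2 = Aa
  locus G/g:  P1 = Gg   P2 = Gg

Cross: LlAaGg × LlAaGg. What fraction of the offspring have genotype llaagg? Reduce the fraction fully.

P(llaagg) = 1/64

LlAaGg gametes: LAG×1, LAg×1, LaG×1, Lag×1, lAG×1, lAg×1, laG×1, lag×1
LlAaGg gametes: LAG×1, LAg×1, LaG×1, Lag×1, lAG×1, lAg×1, laG×1, lag×1
LlAaGg×LlAaGg grid (8·8=64): LLAAGG=1 LLAAGg=2 LLAAgg=1 LLAaGG=2 LLAaGg=4 LLAagg=2 LLaaGG=1 LLaaGg=2 LLaagg=1 LlAAGG=2 LlAAGg=4 LlAAgg=2 LlAaGG=4 LlAaGg=8 LlAagg=4 LlaaGG=2 LlaaGg=4 Llaagg=2 llAAGG=1 llAAGg=2 llAAgg=1 llAaGG=2 llAaGg=4 llAagg=2 llaaGG=1 llaaGg=2 llaagg=1
llaagg hits 1/64; gcd=1; 1÷1/64÷1 = 1/64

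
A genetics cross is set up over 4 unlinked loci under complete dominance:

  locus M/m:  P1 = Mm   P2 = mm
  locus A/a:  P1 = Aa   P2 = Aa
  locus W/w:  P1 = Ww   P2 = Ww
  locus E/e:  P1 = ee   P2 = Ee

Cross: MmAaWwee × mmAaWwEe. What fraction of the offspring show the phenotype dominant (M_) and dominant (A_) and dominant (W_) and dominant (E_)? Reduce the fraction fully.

MmAaWwee gametes: MAWe×2, MAwe×2, MaWe×2, Mawe×2, mAWe×2, mAwe×2, maWe×2, mawe×2
mmAaWwEe gametes: mAWE×2, mAWe×2, mAwE×2, mAwe×2, maWE×2, maWe×2, mawE×2, mawe×2
MmAaWwee×mmAaWwEe grid (16·16=256): MmAAWWEe=4 MmAAWWee=4 MmAAWwEe=8 MmAAWwee=8 MmAAwwEe=4 MmAAwwee=4 MmAaWWEe=8 MmAaWWee=8 MmAaWwEe=16 MmAaWwee=16 MmAawwEe=8 MmAawwee=8 MmaaWWEe=4 MmaaWWee=4 MmaaWwEe=8 MmaaWwee=8 MmaawwEe=4 Mmaawwee=4 mmAAWWEe=4 mmAAWWee=4 mmAAWwEe=8 mmAAWwee=8 mmAAwwEe=4 mmAAwwee=4 mmAaWWEe=8 mmAaWWee=8 mmAaWwEe=16 mmAaWwee=16 mmAawwEe=8 mmAawwee=8 mmaaWWEe=4 mmaaWWee=4 mmaaWwEe=8 mmaaWwee=8 mmaawwEe=4 mmaawwee=4
M_ A_ W_ E_ hits 36/256; gcd=4; 36÷4/256÷4 = 9/64

P(M_ A_ W_ E_) = 9/64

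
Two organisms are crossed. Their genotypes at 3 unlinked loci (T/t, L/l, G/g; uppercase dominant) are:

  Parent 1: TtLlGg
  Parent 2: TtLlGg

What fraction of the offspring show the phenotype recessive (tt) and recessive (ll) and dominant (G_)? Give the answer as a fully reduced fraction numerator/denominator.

P(tt ll G_) = 3/64

TtLlGg gametes: TLG×1, TLg×1, TlG×1, Tlg×1, tLG×1, tLg×1, tlG×1, tlg×1
TtLlGg gametes: TLG×1, TLg×1, TlG×1, Tlg×1, tLG×1, tLg×1, tlG×1, tlg×1
TtLlGg×TtLlGg grid (8·8=64): TTLLGG=1 TTLLGg=2 TTLLgg=1 TTLlGG=2 TTLlGg=4 TTLlgg=2 TTllGG=1 TTllGg=2 TTllgg=1 TtLLGG=2 TtLLGg=4 TtLLgg=2 TtLlGG=4 TtLlGg=8 TtLlgg=4 TtllGG=2 TtllGg=4 Ttllgg=2 ttLLGG=1 ttLLGg=2 ttLLgg=1 ttLlGG=2 ttLlGg=4 ttLlgg=2 ttllGG=1 ttllGg=2 ttllgg=1
tt ll G_ hits 3/64; gcd=1; 3÷1/64÷1 = 3/64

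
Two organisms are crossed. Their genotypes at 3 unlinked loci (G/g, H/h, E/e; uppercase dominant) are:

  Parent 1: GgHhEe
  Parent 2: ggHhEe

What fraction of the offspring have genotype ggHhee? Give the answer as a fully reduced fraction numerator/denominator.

P(ggHhee) = 1/16

GgHhEe gametes: GHE×1, GHe×1, GhE×1, Ghe×1, gHE×1, gHe×1, ghE×1, ghe×1
ggHhEe gametes: gHE×2, gHe×2, ghE×2, ghe×2
GgHhEe×ggHhEe grid (8·8=64): GgHHEE=2 GgHHEe=4 GgHHee=2 GgHhEE=4 GgHhEe=8 GgHhee=4 GghhEE=2 GghhEe=4 Gghhee=2 ggHHEE=2 ggHHEe=4 ggHHee=2 ggHhEE=4 ggHhEe=8 ggHhee=4 gghhEE=2 gghhEe=4 gghhee=2
ggHhee hits 4/64; gcd=4; 4÷4/64÷4 = 1/16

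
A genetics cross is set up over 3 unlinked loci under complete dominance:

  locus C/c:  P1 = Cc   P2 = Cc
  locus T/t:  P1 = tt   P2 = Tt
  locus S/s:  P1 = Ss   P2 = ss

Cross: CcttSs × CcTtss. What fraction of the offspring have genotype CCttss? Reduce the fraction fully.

CcttSs gametes: CtS×2, Cts×2, ctS×2, cts×2
CcTtss gametes: CTs×2, Cts×2, cTs×2, cts×2
CcttSs×CcTtss grid (8·8=64): CCTtSs=4 CCTtss=4 CCttSs=4 CCttss=4 CcTtSs=8 CcTtss=8 CcttSs=8 Ccttss=8 ccTtSs=4 ccTtss=4 ccttSs=4 ccttss=4
CCttss hits 4/64; gcd=4; 4÷4/64÷4 = 1/16

P(CCttss) = 1/16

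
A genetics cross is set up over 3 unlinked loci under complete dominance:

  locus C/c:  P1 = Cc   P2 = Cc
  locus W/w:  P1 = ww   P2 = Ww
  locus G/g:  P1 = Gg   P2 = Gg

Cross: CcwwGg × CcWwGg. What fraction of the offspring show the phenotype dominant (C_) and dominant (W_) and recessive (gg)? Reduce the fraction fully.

CcwwGg gametes: CwG×2, Cwg×2, cwG×2, cwg×2
CcWwGg gametes: CWG×1, CWg×1, CwG×1, Cwg×1, cWG×1, cWg×1, cwG×1, cwg×1
CcwwGg×CcWwGg grid (8·8=64): CCWwGG=2 CCWwGg=4 CCWwgg=2 CCwwGG=2 CCwwGg=4 CCwwgg=2 CcWwGG=4 CcWwGg=8 CcWwgg=4 CcwwGG=4 CcwwGg=8 Ccwwgg=4 ccWwGG=2 ccWwGg=4 ccWwgg=2 ccwwGG=2 ccwwGg=4 ccwwgg=2
C_ W_ gg hits 6/64; gcd=2; 6÷2/64÷2 = 3/32

P(C_ W_ gg) = 3/32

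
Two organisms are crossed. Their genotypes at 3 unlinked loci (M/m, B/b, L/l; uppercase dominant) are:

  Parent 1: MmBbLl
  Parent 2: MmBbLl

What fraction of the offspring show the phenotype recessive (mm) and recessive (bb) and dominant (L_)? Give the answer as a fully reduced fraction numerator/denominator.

MmBbLl gametes: MBL×1, MBl×1, MbL×1, Mbl×1, mBL×1, mBl×1, mbL×1, mbl×1
MmBbLl gametes: MBL×1, MBl×1, MbL×1, Mbl×1, mBL×1, mBl×1, mbL×1, mbl×1
MmBbLl×MmBbLl grid (8·8=64): MMBBLL=1 MMBBLl=2 MMBBll=1 MMBbLL=2 MMBbLl=4 MMBbll=2 MMbbLL=1 MMbbLl=2 MMbbll=1 MmBBLL=2 MmBBLl=4 MmBBll=2 MmBbLL=4 MmBbLl=8 MmBbll=4 MmbbLL=2 MmbbLl=4 Mmbbll=2 mmBBLL=1 mmBBLl=2 mmBBll=1 mmBbLL=2 mmBbLl=4 mmBbll=2 mmbbLL=1 mmbbLl=2 mmbbll=1
mm bb L_ hits 3/64; gcd=1; 3÷1/64÷1 = 3/64

P(mm bb L_) = 3/64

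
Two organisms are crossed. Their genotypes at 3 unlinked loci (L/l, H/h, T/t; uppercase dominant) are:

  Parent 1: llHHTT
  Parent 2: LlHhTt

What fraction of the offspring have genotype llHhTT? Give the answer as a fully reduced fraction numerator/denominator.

P(llHhTT) = 1/8

llHHTT gametes: lHT×8
LlHhTt gametes: LHT×1, LHt×1, LhT×1, Lht×1, lHT×1, lHt×1, lhT×1, lht×1
llHHTT×LlHhTt grid (8·8=64): LlHHTT=8 LlHHTt=8 LlHhTT=8 LlHhTt=8 llHHTT=8 llHHTt=8 llHhTT=8 llHhTt=8
llHhTT hits 8/64; gcd=8; 8÷8/64÷8 = 1/8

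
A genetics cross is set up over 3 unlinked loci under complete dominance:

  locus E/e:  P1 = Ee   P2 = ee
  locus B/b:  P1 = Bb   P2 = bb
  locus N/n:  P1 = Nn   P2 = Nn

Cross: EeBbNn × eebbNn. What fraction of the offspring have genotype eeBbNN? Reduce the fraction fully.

P(eeBbNN) = 1/16

EeBbNn gametes: EBN×1, EBn×1, EbN×1, Ebn×1, eBN×1, eBn×1, ebN×1, ebn×1
eebbNn gametes: ebN×4, ebn×4
EeBbNn×eebbNn grid (8·8=64): EeBbNN=4 EeBbNn=8 EeBbnn=4 EebbNN=4 EebbNn=8 Eebbnn=4 eeBbNN=4 eeBbNn=8 eeBbnn=4 eebbNN=4 eebbNn=8 eebbnn=4
eeBbNN hits 4/64; gcd=4; 4÷4/64÷4 = 1/16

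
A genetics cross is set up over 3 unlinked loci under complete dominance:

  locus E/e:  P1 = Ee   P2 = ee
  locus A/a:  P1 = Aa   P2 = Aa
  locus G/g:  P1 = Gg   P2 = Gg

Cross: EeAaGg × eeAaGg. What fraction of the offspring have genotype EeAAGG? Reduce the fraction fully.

EeAaGg gametes: EAG×1, EAg×1, EaG×1, Eag×1, eAG×1, eAg×1, eaG×1, eag×1
eeAaGg gametes: eAG×2, eAg×2, eaG×2, eag×2
EeAaGg×eeAaGg grid (8·8=64): EeAAGG=2 EeAAGg=4 EeAAgg=2 EeAaGG=4 EeAaGg=8 EeAagg=4 EeaaGG=2 EeaaGg=4 Eeaagg=2 eeAAGG=2 eeAAGg=4 eeAAgg=2 eeAaGG=4 eeAaGg=8 eeAagg=4 eeaaGG=2 eeaaGg=4 eeaagg=2
EeAAGG hits 2/64; gcd=2; 2÷2/64÷2 = 1/32

P(EeAAGG) = 1/32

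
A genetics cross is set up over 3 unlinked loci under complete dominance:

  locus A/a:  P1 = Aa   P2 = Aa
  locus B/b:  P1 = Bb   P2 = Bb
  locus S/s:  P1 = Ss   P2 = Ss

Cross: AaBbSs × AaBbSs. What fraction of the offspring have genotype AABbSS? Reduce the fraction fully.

P(AABbSS) = 1/32

AaBbSs gametes: ABS×1, ABs×1, AbS×1, Abs×1, aBS×1, aBs×1, abS×1, abs×1
AaBbSs gametes: ABS×1, ABs×1, AbS×1, Abs×1, aBS×1, aBs×1, abS×1, abs×1
AaBbSs×AaBbSs grid (8·8=64): AABBSS=1 AABBSs=2 AABBss=1 AABbSS=2 AABbSs=4 AABbss=2 AAbbSS=1 AAbbSs=2 AAbbss=1 AaBBSS=2 AaBBSs=4 AaBBss=2 AaBbSS=4 AaBbSs=8 AaBbss=4 AabbSS=2 AabbSs=4 Aabbss=2 aaBBSS=1 aaBBSs=2 aaBBss=1 aaBbSS=2 aaBbSs=4 aaBbss=2 aabbSS=1 aabbSs=2 aabbss=1
AABbSS hits 2/64; gcd=2; 2÷2/64÷2 = 1/32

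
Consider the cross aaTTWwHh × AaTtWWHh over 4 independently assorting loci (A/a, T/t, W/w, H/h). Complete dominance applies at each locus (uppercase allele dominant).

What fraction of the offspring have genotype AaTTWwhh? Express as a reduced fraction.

P(AaTTWwhh) = 1/32

aaTTWwHh gametes: aTWH×4, aTWh×4, aTwH×4, aTwh×4
AaTtWWHh gametes: ATWH×2, ATWh×2, AtWH×2, AtWh×2, aTWH×2, aTWh×2, atWH×2, atWh×2
aaTTWwHh×AaTtWWHh grid (16·16=256): AaTTWWHH=8 AaTTWWHh=16 AaTTWWhh=8 AaTTWwHH=8 AaTTWwHh=16 AaTTWwhh=8 AaTtWWHH=8 AaTtWWHh=16 AaTtWWhh=8 AaTtWwHH=8 AaTtWwHh=16 AaTtWwhh=8 aaTTWWHH=8 aaTTWWHh=16 aaTTWWhh=8 aaTTWwHH=8 aaTTWwHh=16 aaTTWwhh=8 aaTtWWHH=8 aaTtWWHh=16 aaTtWWhh=8 aaTtWwHH=8 aaTtWwHh=16 aaTtWwhh=8
AaTTWwhh hits 8/256; gcd=8; 8÷8/256÷8 = 1/32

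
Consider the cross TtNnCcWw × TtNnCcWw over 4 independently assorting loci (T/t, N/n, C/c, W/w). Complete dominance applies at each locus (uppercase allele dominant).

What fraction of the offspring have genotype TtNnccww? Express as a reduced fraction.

TtNnCcWw gametes: TNCW×1, TNCw×1, TNcW×1, TNcw×1, TnCW×1, TnCw×1, TncW×1, Tncw×1, tNCW×1, tNCw×1, tNcW×1, tNcw×1, tnCW×1, tnCw×1, tncW×1, tncw×1
TtNnCcWw gametes: TNCW×1, TNCw×1, TNcW×1, TNcw×1, TnCW×1, TnCw×1, TncW×1, Tncw×1, tNCW×1, tNCw×1, tNcW×1, tNcw×1, tnCW×1, tnCw×1, tncW×1, tncw×1
TtNnCcWw×TtNnCcWw grid (16·16=256): TTNNCCWW=1 TTNNCCWw=2 TTNNCCww=1 TTNNCcWW=2 TTNNCcWw=4 TTNNCcww=2 TTNNccWW=1 TTNNccWw=2 TTNNccww=1 TTNnCCWW=2 TTNnCCWw=4 TTNnCCww=2 TTNnCcWW=4 TTNnCcWw=8 TTNnCcww=4 TTNnccWW=2 TTNnccWw=4 TTNnccww=2 TTnnCCWW=1 TTnnCCWw=2 TTnnCCww=1 TTnnCcWW=2 TTnnCcWw=4 TTnnCcww=2 TTnnccWW=1 TTnnccWw=2 TTnnccww=1 TtNNCCWW=2 TtNNCCWw=4 TtNNCCww=2 TtNNCcWW=4 TtNNCcWw=8 TtNNCcww=4 TtNNccWW=2 TtNNccWw=4 TtNNccww=2 TtNnCCWW=4 TtNnCCWw=8 TtNnCCww=4 TtNnCcWW=8 TtNnCcWw=16 TtNnCcww=8 TtNnccWW=4 TtNnccWw=8 TtNnccww=4 TtnnCCWW=2 TtnnCCWw=4 TtnnCCww=2 TtnnCcWW=4 TtnnCcWw=8 TtnnCcww=4 TtnnccWW=2 TtnnccWw=4 Ttnnccww=2 ttNNCCWW=1 ttNNCCWw=2 ttNNCCww=1 ttNNCcWW=2 ttNNCcWw=4 ttNNCcww=2 ttNNccWW=1 ttNNccWw=2 ttNNccww=1 ttNnCCWW=2 ttNnCCWw=4 ttNnCCww=2 ttNnCcWW=4 ttNnCcWw=8 ttNnCcww=4 ttNnccWW=2 ttNnccWw=4 ttNnccww=2 ttnnCCWW=1 ttnnCCWw=2 ttnnCCww=1 ttnnCcWW=2 ttnnCcWw=4 ttnnCcww=2 ttnnccWW=1 ttnnccWw=2 ttnnccww=1
TtNnccww hits 4/256; gcd=4; 4÷4/256÷4 = 1/64

P(TtNnccww) = 1/64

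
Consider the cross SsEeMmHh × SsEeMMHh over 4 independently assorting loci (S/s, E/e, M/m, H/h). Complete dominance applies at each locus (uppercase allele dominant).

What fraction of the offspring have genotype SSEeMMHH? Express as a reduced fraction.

P(SSEeMMHH) = 1/64

SsEeMmHh gametes: SEMH×1, SEMh×1, SEmH×1, SEmh×1, SeMH×1, SeMh×1, SemH×1, Semh×1, sEMH×1, sEMh×1, sEmH×1, sEmh×1, seMH×1, seMh×1, semH×1, semh×1
SsEeMMHh gametes: SEMH×2, SEMh×2, SeMH×2, SeMh×2, sEMH×2, sEMh×2, seMH×2, seMh×2
SsEeMmHh×SsEeMMHh grid (16·16=256): SSEEMMHH=2 SSEEMMHh=4 SSEEMMhh=2 SSEEMmHH=2 SSEEMmHh=4 SSEEMmhh=2 SSEeMMHH=4 SSEeMMHh=8 SSEeMMhh=4 SSEeMmHH=4 SSEeMmHh=8 SSEeMmhh=4 SSeeMMHH=2 SSeeMMHh=4 SSeeMMhh=2 SSeeMmHH=2 SSeeMmHh=4 SSeeMmhh=2 SsEEMMHH=4 SsEEMMHh=8 SsEEMMhh=4 SsEEMmHH=4 SsEEMmHh=8 SsEEMmhh=4 SsEeMMHH=8 SsEeMMHh=16 SsEeMMhh=8 SsEeMmHH=8 SsEeMmHh=16 SsEeMmhh=8 SseeMMHH=4 SseeMMHh=8 SseeMMhh=4 SseeMmHH=4 SseeMmHh=8 SseeMmhh=4 ssEEMMHH=2 ssEEMMHh=4 ssEEMMhh=2 ssEEMmHH=2 ssEEMmHh=4 ssEEMmhh=2 ssEeMMHH=4 ssEeMMHh=8 ssEeMMhh=4 ssEeMmHH=4 ssEeMmHh=8 ssEeMmhh=4 sseeMMHH=2 sseeMMHh=4 sseeMMhh=2 sseeMmHH=2 sseeMmHh=4 sseeMmhh=2
SSEeMMHH hits 4/256; gcd=4; 4÷4/256÷4 = 1/64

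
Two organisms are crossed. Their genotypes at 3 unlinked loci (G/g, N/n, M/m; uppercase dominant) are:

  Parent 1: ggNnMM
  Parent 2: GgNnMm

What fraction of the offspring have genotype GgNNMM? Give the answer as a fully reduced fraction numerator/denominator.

ggNnMM gametes: gNM×4, gnM×4
GgNnMm gametes: GNM×1, GNm×1, GnM×1, Gnm×1, gNM×1, gNm×1, gnM×1, gnm×1
ggNnMM×GgNnMm grid (8·8=64): GgNNMM=4 GgNNMm=4 GgNnMM=8 GgNnMm=8 GgnnMM=4 GgnnMm=4 ggNNMM=4 ggNNMm=4 ggNnMM=8 ggNnMm=8 ggnnMM=4 ggnnMm=4
GgNNMM hits 4/64; gcd=4; 4÷4/64÷4 = 1/16

P(GgNNMM) = 1/16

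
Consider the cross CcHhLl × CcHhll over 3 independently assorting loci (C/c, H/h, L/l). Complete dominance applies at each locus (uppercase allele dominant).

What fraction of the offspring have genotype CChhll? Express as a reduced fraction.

CcHhLl gametes: CHL×1, CHl×1, ChL×1, Chl×1, cHL×1, cHl×1, chL×1, chl×1
CcHhll gametes: CHl×2, Chl×2, cHl×2, chl×2
CcHhLl×CcHhll grid (8·8=64): CCHHLl=2 CCHHll=2 CCHhLl=4 CCHhll=4 CChhLl=2 CChhll=2 CcHHLl=4 CcHHll=4 CcHhLl=8 CcHhll=8 CchhLl=4 Cchhll=4 ccHHLl=2 ccHHll=2 ccHhLl=4 ccHhll=4 cchhLl=2 cchhll=2
CChhll hits 2/64; gcd=2; 2÷2/64÷2 = 1/32

P(CChhll) = 1/32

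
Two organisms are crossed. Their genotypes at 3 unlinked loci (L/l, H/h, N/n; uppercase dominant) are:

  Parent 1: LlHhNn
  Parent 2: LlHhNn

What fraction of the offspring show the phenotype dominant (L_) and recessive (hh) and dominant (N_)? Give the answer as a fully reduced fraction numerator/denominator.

LlHhNn gametes: LHN×1, LHn×1, LhN×1, Lhn×1, lHN×1, lHn×1, lhN×1, lhn×1
LlHhNn gametes: LHN×1, LHn×1, LhN×1, Lhn×1, lHN×1, lHn×1, lhN×1, lhn×1
LlHhNn×LlHhNn grid (8·8=64): LLHHNN=1 LLHHNn=2 LLHHnn=1 LLHhNN=2 LLHhNn=4 LLHhnn=2 LLhhNN=1 LLhhNn=2 LLhhnn=1 LlHHNN=2 LlHHNn=4 LlHHnn=2 LlHhNN=4 LlHhNn=8 LlHhnn=4 LlhhNN=2 LlhhNn=4 Llhhnn=2 llHHNN=1 llHHNn=2 llHHnn=1 llHhNN=2 llHhNn=4 llHhnn=2 llhhNN=1 llhhNn=2 llhhnn=1
L_ hh N_ hits 9/64; gcd=1; 9÷1/64÷1 = 9/64

P(L_ hh N_) = 9/64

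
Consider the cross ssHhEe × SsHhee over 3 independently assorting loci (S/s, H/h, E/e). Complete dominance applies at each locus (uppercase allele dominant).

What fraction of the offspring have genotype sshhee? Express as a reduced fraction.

ssHhEe gametes: sHE×2, sHe×2, shE×2, she×2
SsHhee gametes: SHe×2, She×2, sHe×2, she×2
ssHhEe×SsHhee grid (8·8=64): SsHHEe=4 SsHHee=4 SsHhEe=8 SsHhee=8 SshhEe=4 Sshhee=4 ssHHEe=4 ssHHee=4 ssHhEe=8 ssHhee=8 sshhEe=4 sshhee=4
sshhee hits 4/64; gcd=4; 4÷4/64÷4 = 1/16

P(sshhee) = 1/16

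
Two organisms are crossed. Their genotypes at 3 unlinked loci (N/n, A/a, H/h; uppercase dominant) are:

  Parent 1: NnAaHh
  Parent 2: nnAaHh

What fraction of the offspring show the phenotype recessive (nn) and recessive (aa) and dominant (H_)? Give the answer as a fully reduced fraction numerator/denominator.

NnAaHh gametes: NAH×1, NAh×1, NaH×1, Nah×1, nAH×1, nAh×1, naH×1, nah×1
nnAaHh gametes: nAH×2, nAh×2, naH×2, nah×2
NnAaHh×nnAaHh grid (8·8=64): NnAAHH=2 NnAAHh=4 NnAAhh=2 NnAaHH=4 NnAaHh=8 NnAahh=4 NnaaHH=2 NnaaHh=4 Nnaahh=2 nnAAHH=2 nnAAHh=4 nnAAhh=2 nnAaHH=4 nnAaHh=8 nnAahh=4 nnaaHH=2 nnaaHh=4 nnaahh=2
nn aa H_ hits 6/64; gcd=2; 6÷2/64÷2 = 3/32

P(nn aa H_) = 3/32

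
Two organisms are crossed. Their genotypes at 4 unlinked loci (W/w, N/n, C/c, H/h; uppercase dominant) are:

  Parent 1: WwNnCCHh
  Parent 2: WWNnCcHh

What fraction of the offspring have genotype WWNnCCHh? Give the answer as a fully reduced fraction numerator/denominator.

WwNnCCHh gametes: WNCH×2, WNCh×2, WnCH×2, WnCh×2, wNCH×2, wNCh×2, wnCH×2, wnCh×2
WWNnCcHh gametes: WNCH×2, WNCh×2, WNcH×2, WNch×2, WnCH×2, WnCh×2, WncH×2, Wnch×2
WwNnCCHh×WWNnCcHh grid (16·16=256): WWNNCCHH=4 WWNNCCHh=8 WWNNCChh=4 WWNNCcHH=4 WWNNCcHh=8 WWNNCchh=4 WWNnCCHH=8 WWNnCCHh=16 WWNnCChh=8 WWNnCcHH=8 WWNnCcHh=16 WWNnCchh=8 WWnnCCHH=4 WWnnCCHh=8 WWnnCChh=4 WWnnCcHH=4 WWnnCcHh=8 WWnnCchh=4 WwNNCCHH=4 WwNNCCHh=8 WwNNCChh=4 WwNNCcHH=4 WwNNCcHh=8 WwNNCchh=4 WwNnCCHH=8 WwNnCCHh=16 WwNnCChh=8 WwNnCcHH=8 WwNnCcHh=16 WwNnCchh=8 WwnnCCHH=4 WwnnCCHh=8 WwnnCChh=4 WwnnCcHH=4 WwnnCcHh=8 WwnnCchh=4
WWNnCCHh hits 16/256; gcd=16; 16÷16/256÷16 = 1/16

P(WWNnCCHh) = 1/16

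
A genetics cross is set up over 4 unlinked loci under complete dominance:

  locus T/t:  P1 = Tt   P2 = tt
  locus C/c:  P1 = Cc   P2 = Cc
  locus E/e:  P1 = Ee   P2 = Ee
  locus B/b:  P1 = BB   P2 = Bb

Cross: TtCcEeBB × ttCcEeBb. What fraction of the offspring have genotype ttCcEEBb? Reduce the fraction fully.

P(ttCcEEBb) = 1/32

TtCcEeBB gametes: TCEB×2, TCeB×2, TcEB×2, TceB×2, tCEB×2, tCeB×2, tcEB×2, tceB×2
ttCcEeBb gametes: tCEB×2, tCEb×2, tCeB×2, tCeb×2, tcEB×2, tcEb×2, tceB×2, tceb×2
TtCcEeBB×ttCcEeBb grid (16·16=256): TtCCEEBB=4 TtCCEEBb=4 TtCCEeBB=8 TtCCEeBb=8 TtCCeeBB=4 TtCCeeBb=4 TtCcEEBB=8 TtCcEEBb=8 TtCcEeBB=16 TtCcEeBb=16 TtCceeBB=8 TtCceeBb=8 TtccEEBB=4 TtccEEBb=4 TtccEeBB=8 TtccEeBb=8 TtcceeBB=4 TtcceeBb=4 ttCCEEBB=4 ttCCEEBb=4 ttCCEeBB=8 ttCCEeBb=8 ttCCeeBB=4 ttCCeeBb=4 ttCcEEBB=8 ttCcEEBb=8 ttCcEeBB=16 ttCcEeBb=16 ttCceeBB=8 ttCceeBb=8 ttccEEBB=4 ttccEEBb=4 ttccEeBB=8 ttccEeBb=8 ttcceeBB=4 ttcceeBb=4
ttCcEEBb hits 8/256; gcd=8; 8÷8/256÷8 = 1/32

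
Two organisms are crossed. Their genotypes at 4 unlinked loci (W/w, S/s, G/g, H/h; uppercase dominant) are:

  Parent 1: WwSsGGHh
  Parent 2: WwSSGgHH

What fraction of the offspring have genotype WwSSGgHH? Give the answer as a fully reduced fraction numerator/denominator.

WwSsGGHh gametes: WSGH×2, WSGh×2, WsGH×2, WsGh×2, wSGH×2, wSGh×2, wsGH×2, wsGh×2
WwSSGgHH gametes: WSGH×4, WSgH×4, wSGH×4, wSgH×4
WwSsGGHh×WwSSGgHH grid (16·16=256): WWSSGGHH=8 WWSSGGHh=8 WWSSGgHH=8 WWSSGgHh=8 WWSsGGHH=8 WWSsGGHh=8 WWSsGgHH=8 WWSsGgHh=8 WwSSGGHH=16 WwSSGGHh=16 WwSSGgHH=16 WwSSGgHh=16 WwSsGGHH=16 WwSsGGHh=16 WwSsGgHH=16 WwSsGgHh=16 wwSSGGHH=8 wwSSGGHh=8 wwSSGgHH=8 wwSSGgHh=8 wwSsGGHH=8 wwSsGGHh=8 wwSsGgHH=8 wwSsGgHh=8
WwSSGgHH hits 16/256; gcd=16; 16÷16/256÷16 = 1/16

P(WwSSGgHH) = 1/16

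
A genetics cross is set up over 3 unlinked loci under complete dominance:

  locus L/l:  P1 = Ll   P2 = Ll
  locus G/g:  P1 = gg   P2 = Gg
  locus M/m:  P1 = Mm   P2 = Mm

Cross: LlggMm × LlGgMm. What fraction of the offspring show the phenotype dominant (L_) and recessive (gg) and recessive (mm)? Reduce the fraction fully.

LlggMm gametes: LgM×2, Lgm×2, lgM×2, lgm×2
LlGgMm gametes: LGM×1, LGm×1, LgM×1, Lgm×1, lGM×1, lGm×1, lgM×1, lgm×1
LlggMm×LlGgMm grid (8·8=64): LLGgMM=2 LLGgMm=4 LLGgmm=2 LLggMM=2 LLggMm=4 LLggmm=2 LlGgMM=4 LlGgMm=8 LlGgmm=4 LlggMM=4 LlggMm=8 Llggmm=4 llGgMM=2 llGgMm=4 llGgmm=2 llggMM=2 llggMm=4 llggmm=2
L_ gg mm hits 6/64; gcd=2; 6÷2/64÷2 = 3/32

P(L_ gg mm) = 3/32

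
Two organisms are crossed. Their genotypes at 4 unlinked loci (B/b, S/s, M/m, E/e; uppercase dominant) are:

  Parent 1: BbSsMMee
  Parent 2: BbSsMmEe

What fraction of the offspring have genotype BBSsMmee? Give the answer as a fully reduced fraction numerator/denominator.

BbSsMMee gametes: BSMe×4, BsMe×4, bSMe×4, bsMe×4
BbSsMmEe gametes: BSME×1, BSMe×1, BSmE×1, BSme×1, BsME×1, BsMe×1, BsmE×1, Bsme×1, bSME×1, bSMe×1, bSmE×1, bSme×1, bsME×1, bsMe×1, bsmE×1, bsme×1
BbSsMMee×BbSsMmEe grid (16·16=256): BBSSMMEe=4 BBSSMMee=4 BBSSMmEe=4 BBSSMmee=4 BBSsMMEe=8 BBSsMMee=8 BBSsMmEe=8 BBSsMmee=8 BBssMMEe=4 BBssMMee=4 BBssMmEe=4 BBssMmee=4 BbSSMMEe=8 BbSSMMee=8 BbSSMmEe=8 BbSSMmee=8 BbSsMMEe=16 BbSsMMee=16 BbSsMmEe=16 BbSsMmee=16 BbssMMEe=8 BbssMMee=8 BbssMmEe=8 BbssMmee=8 bbSSMMEe=4 bbSSMMee=4 bbSSMmEe=4 bbSSMmee=4 bbSsMMEe=8 bbSsMMee=8 bbSsMmEe=8 bbSsMmee=8 bbssMMEe=4 bbssMMee=4 bbssMmEe=4 bbssMmee=4
BBSsMmee hits 8/256; gcd=8; 8÷8/256÷8 = 1/32

P(BBSsMmee) = 1/32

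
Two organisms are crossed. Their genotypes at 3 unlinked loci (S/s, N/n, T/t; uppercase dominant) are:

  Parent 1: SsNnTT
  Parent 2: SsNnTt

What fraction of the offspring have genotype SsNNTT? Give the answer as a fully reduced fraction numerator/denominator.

SsNnTT gametes: SNT×2, SnT×2, sNT×2, snT×2
SsNnTt gametes: SNT×1, SNt×1, SnT×1, Snt×1, sNT×1, sNt×1, snT×1, snt×1
SsNnTT×SsNnTt grid (8·8=64): SSNNTT=2 SSNNTt=2 SSNnTT=4 SSNnTt=4 SSnnTT=2 SSnnTt=2 SsNNTT=4 SsNNTt=4 SsNnTT=8 SsNnTt=8 SsnnTT=4 SsnnTt=4 ssNNTT=2 ssNNTt=2 ssNnTT=4 ssNnTt=4 ssnnTT=2 ssnnTt=2
SsNNTT hits 4/64; gcd=4; 4÷4/64÷4 = 1/16

P(SsNNTT) = 1/16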